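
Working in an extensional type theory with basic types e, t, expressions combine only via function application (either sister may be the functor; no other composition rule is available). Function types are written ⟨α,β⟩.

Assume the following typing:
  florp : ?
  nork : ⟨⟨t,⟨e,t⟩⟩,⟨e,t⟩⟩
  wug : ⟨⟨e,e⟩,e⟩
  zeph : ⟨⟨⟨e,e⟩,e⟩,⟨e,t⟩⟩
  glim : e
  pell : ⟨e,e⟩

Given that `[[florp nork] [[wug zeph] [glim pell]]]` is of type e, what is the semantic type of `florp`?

⟨⟨⟨t,⟨e,t⟩⟩,⟨e,t⟩⟩,⟨t,e⟩⟩

[[florp nork] [[wug zeph] [glim pell]]] must have type e. The sister [[wug zeph] [glim pell]] has type t; that is not a function onto e, so [florp nork] must be the functor, of type ⟨t,e⟩.
[florp nork] must have type ⟨t,e⟩. The sister nork has type ⟨⟨t,⟨e,t⟩⟩,⟨e,t⟩⟩; that is not a function onto ⟨t,e⟩, so florp must be the functor, of type ⟨⟨⟨t,⟨e,t⟩⟩,⟨e,t⟩⟩,⟨t,e⟩⟩.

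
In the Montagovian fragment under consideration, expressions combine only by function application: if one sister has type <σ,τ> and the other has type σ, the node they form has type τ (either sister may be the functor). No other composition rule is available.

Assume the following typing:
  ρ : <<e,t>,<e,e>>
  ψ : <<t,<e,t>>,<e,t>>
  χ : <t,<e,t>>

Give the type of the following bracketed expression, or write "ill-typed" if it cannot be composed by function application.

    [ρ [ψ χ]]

[ψ χ]: functor ψ : <<t,<e,t>>,<e,t>>, argument χ : <t,<e,t>>; result <e,t>.
[ρ [ψ χ]]: functor ρ : <<e,t>,<e,e>>, argument [ψ χ] : <e,t>; result <e,e>.

<e,e>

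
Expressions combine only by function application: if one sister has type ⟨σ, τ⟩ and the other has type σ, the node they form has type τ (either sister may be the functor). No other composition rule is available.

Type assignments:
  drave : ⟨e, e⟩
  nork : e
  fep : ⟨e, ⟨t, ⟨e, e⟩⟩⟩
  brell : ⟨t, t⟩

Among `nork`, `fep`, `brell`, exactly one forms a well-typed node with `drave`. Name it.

nork

nork — combines: drave : ⟨e, e⟩ takes nork : e as argument, giving e.
fep : ⟨e, ⟨t, ⟨e, e⟩⟩⟩ — does not combine with drave.
brell : ⟨t, t⟩ — does not combine with drave.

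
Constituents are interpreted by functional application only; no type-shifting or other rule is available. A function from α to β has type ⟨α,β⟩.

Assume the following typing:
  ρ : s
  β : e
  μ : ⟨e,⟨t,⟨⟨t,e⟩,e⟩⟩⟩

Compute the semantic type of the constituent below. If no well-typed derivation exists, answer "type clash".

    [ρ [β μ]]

type clash

[β μ]: μ is ⟨e,⟨t,⟨⟨t,e⟩,e⟩⟩⟩, β is e; result ⟨t,⟨⟨t,e⟩,e⟩⟩.
[ρ [β μ]]: s with ⟨t,⟨⟨t,e⟩,e⟩⟩ — neither is a function whose domain matches the other; composition fails here.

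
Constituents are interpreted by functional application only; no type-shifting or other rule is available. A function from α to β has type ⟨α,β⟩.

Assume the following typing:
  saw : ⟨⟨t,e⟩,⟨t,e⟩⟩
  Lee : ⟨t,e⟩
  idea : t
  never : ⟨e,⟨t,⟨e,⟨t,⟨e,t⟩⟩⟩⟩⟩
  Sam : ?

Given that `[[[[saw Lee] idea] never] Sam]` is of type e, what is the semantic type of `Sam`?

At [[[[saw Lee] idea] never] Sam] (required: e): [[[saw Lee] idea] never] is ⟨t,⟨e,⟨t,⟨e,t⟩⟩⟩⟩, which is not a function with range e; hence Sam is the functor — type ⟨⟨t,⟨e,⟨t,⟨e,t⟩⟩⟩⟩,e⟩.

⟨⟨t,⟨e,⟨t,⟨e,t⟩⟩⟩⟩,e⟩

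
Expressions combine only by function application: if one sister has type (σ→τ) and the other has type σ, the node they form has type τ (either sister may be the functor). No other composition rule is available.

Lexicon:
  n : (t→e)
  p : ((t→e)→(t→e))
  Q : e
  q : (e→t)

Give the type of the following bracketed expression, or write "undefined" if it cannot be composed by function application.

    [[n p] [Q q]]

[n p]: p is ((t→e)→(t→e)), n is (t→e); result (t→e).
[Q q]: q is (e→t), Q is e; result t.
[[n p] [Q q]]: [n p] is (t→e), [Q q] is t; result e.

e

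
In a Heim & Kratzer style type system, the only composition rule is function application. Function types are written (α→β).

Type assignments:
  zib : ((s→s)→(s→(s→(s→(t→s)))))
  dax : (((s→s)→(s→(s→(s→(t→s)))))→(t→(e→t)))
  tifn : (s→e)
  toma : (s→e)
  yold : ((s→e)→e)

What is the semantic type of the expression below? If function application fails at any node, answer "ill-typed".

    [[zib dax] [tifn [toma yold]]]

ill-typed

[zib dax]: functor dax : (((s→s)→(s→(s→(s→(t→s)))))→(t→(e→t))), argument zib : ((s→s)→(s→(s→(s→(t→s))))); result (t→(e→t)).
[toma yold]: functor yold : ((s→e)→e), argument toma : (s→e); result e.
[tifn [toma yold]]: (s→e) and e cannot combine by function application — type clash.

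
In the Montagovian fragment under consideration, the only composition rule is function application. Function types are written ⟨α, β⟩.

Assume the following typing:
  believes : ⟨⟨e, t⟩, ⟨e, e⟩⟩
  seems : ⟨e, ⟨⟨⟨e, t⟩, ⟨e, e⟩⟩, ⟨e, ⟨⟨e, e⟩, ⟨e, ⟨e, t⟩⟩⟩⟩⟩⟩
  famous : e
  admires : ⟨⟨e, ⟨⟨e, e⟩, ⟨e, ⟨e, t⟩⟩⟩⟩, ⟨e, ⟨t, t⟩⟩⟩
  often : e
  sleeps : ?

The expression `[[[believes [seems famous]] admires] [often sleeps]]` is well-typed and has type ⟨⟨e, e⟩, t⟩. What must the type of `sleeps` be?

⟨e, ⟨⟨e, ⟨t, t⟩⟩, ⟨⟨e, e⟩, t⟩⟩⟩

[[[believes [seems famous]] admires] [often sleeps]] is required to be ⟨⟨e, e⟩, t⟩. [[believes [seems famous]] admires] : ⟨e, ⟨t, t⟩⟩ cannot yield ⟨⟨e, e⟩, t⟩ as functor, so [often sleeps] : ⟨⟨e, ⟨t, t⟩⟩, ⟨⟨e, e⟩, t⟩⟩.
[often sleeps] is required to be ⟨⟨e, ⟨t, t⟩⟩, ⟨⟨e, e⟩, t⟩⟩. often : e cannot yield ⟨⟨e, ⟨t, t⟩⟩, ⟨⟨e, e⟩, t⟩⟩ as functor, so sleeps : ⟨e, ⟨⟨e, ⟨t, t⟩⟩, ⟨⟨e, e⟩, t⟩⟩⟩.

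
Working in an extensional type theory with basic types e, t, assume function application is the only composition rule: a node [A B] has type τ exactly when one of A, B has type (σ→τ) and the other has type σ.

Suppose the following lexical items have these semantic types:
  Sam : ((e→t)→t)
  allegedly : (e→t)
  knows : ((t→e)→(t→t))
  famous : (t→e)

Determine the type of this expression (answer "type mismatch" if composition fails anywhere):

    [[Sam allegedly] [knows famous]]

t

At [Sam allegedly], Sam : ((e→t)→t) takes allegedly : (e→t), giving t.
At [knows famous], knows : ((t→e)→(t→t)) takes famous : (t→e), giving (t→t).
At [[Sam allegedly] [knows famous]], [knows famous] : (t→t) takes [Sam allegedly] : t, giving t.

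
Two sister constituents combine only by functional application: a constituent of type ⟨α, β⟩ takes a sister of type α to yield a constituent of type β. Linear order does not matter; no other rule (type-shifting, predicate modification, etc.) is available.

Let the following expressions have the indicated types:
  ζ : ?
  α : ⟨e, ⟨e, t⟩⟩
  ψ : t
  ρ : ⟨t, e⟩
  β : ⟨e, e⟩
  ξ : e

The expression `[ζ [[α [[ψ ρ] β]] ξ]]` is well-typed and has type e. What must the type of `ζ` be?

[ζ [[α [[ψ ρ] β]] ξ]] must have type e. The sister [[α [[ψ ρ] β]] ξ] has type t; that is not a function onto e, so ζ must be the functor, of type ⟨t, e⟩.

⟨t, e⟩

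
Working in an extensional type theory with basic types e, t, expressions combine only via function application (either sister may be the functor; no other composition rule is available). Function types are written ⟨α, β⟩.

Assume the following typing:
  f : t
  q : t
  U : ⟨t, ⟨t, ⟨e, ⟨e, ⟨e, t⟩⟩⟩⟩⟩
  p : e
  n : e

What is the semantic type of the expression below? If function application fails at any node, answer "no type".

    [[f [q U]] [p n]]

[q U]: functor U : ⟨t, ⟨t, ⟨e, ⟨e, ⟨e, t⟩⟩⟩⟩⟩, argument q : t; result ⟨t, ⟨e, ⟨e, ⟨e, t⟩⟩⟩⟩.
[f [q U]]: functor [q U] : ⟨t, ⟨e, ⟨e, ⟨e, t⟩⟩⟩⟩, argument f : t; result ⟨e, ⟨e, ⟨e, t⟩⟩⟩.
At [p n]: neither e nor e can take the other as argument; the node is ill-typed.

no type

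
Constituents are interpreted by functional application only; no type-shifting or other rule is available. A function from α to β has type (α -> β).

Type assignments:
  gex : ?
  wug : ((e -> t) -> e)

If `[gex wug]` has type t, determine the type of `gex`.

[gex wug] is required to be t. wug : ((e -> t) -> e) cannot yield t as functor, so gex : (((e -> t) -> e) -> t).

(((e -> t) -> e) -> t)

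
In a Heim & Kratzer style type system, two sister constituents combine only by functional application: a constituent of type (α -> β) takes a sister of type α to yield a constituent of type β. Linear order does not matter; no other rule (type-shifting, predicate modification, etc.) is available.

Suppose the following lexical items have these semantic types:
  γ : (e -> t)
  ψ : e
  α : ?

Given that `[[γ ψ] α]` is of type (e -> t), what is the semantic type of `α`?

(t -> (e -> t))

At [[γ ψ] α] (required: (e -> t)): [γ ψ] is t, which is not a function with range (e -> t); hence α is the functor — type (t -> (e -> t)).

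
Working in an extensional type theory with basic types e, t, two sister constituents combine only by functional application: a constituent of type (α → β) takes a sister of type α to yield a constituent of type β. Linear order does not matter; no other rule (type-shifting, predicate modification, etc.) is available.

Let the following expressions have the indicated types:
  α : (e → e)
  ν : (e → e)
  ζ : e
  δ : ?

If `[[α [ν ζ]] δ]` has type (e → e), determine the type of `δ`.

At [[α [ν ζ]] δ] (required: (e → e)): [α [ν ζ]] is e, which is not a function with range (e → e); hence δ is the functor — type (e → (e → e)).

(e → (e → e))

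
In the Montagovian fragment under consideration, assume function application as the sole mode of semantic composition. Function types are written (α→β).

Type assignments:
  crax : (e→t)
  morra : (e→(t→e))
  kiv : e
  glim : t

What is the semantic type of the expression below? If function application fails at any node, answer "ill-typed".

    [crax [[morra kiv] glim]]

[morra kiv] — morra of type (e→(t→e)) combines with kiv of type e: type (t→e).
[[morra kiv] glim] — [morra kiv] of type (t→e) combines with glim of type t: type e.
[crax [[morra kiv] glim]] — crax of type (e→t) combines with [[morra kiv] glim] of type e: type t.

t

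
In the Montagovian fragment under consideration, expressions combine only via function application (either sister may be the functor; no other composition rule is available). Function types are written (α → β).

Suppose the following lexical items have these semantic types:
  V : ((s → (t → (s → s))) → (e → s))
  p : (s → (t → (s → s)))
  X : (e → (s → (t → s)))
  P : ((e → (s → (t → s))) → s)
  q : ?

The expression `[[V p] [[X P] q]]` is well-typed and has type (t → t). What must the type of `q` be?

[[V p] [[X P] q]] must have type (t → t). The sister [V p] has type (e → s); that is not a function onto (t → t), so [[X P] q] must be the functor, of type ((e → s) → (t → t)).
[[X P] q] must have type ((e → s) → (t → t)). The sister [X P] has type s; that is not a function onto ((e → s) → (t → t)), so q must be the functor, of type (s → ((e → s) → (t → t))).

(s → ((e → s) → (t → t)))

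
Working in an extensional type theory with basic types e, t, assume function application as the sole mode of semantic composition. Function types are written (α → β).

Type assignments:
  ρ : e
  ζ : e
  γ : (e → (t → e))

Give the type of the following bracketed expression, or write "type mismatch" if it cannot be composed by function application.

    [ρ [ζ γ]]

type mismatch

At [ζ γ], γ : (e → (t → e)) takes ζ : e, giving (t → e).
At [ρ [ζ γ]]: neither e nor (t → e) can take the other as argument; the node is ill-typed.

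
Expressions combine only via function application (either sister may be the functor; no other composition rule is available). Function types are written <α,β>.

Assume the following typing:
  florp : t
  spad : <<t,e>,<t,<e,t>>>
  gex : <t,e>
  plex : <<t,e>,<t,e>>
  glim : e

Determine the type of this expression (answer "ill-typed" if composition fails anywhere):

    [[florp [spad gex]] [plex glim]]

ill-typed

[spad gex]: spad is <<t,e>,<t,<e,t>>>, gex is <t,e>; result <t,<e,t>>.
[florp [spad gex]]: [spad gex] is <t,<e,t>>, florp is t; result <e,t>.
[plex glim]: <<t,e>,<t,e>> with e — neither is a function whose domain matches the other; composition fails here.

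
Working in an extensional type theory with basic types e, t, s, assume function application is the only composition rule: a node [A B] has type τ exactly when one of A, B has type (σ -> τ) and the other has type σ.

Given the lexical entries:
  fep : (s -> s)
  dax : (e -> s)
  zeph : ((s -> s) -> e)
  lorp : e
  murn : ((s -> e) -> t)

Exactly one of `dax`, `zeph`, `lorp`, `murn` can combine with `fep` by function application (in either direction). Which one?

zeph

dax : (e -> s) — neither side's domain matches the other.
zeph — combines: zeph : ((s -> s) -> e) takes fep : (s -> s) as argument, giving e.
lorp : e — neither side's domain matches the other.
murn : ((s -> e) -> t) — neither side's domain matches the other.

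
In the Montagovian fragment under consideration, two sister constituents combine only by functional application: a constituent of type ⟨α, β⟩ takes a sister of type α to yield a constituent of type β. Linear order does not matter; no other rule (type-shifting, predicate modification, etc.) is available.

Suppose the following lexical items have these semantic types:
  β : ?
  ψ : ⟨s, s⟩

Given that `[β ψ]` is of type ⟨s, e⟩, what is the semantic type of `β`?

[β ψ] must have type ⟨s, e⟩. The sister ψ has type ⟨s, s⟩; that is not a function onto ⟨s, e⟩, so β must be the functor, of type ⟨⟨s, s⟩, ⟨s, e⟩⟩.

⟨⟨s, s⟩, ⟨s, e⟩⟩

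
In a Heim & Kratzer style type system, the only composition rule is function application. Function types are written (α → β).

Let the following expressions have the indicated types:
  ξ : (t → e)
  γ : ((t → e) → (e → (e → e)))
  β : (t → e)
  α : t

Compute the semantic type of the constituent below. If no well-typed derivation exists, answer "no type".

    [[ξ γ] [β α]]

[ξ γ] — γ of type ((t → e) → (e → (e → e))) combines with ξ of type (t → e): type (e → (e → e)).
[β α] — β of type (t → e) combines with α of type t: type e.
[[ξ γ] [β α]] — [ξ γ] of type (e → (e → e)) combines with [β α] of type e: type (e → e).

(e → e)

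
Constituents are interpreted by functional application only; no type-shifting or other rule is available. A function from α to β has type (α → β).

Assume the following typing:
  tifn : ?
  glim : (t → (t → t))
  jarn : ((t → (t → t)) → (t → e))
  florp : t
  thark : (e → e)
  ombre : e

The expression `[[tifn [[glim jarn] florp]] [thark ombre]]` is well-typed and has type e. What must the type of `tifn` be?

[[tifn [[glim jarn] florp]] [thark ombre]] is required to be e. [thark ombre] : e cannot yield e as functor, so [tifn [[glim jarn] florp]] : (e → e).
[tifn [[glim jarn] florp]] is required to be (e → e). [[glim jarn] florp] : e cannot yield (e → e) as functor, so tifn : (e → (e → e)).

(e → (e → e))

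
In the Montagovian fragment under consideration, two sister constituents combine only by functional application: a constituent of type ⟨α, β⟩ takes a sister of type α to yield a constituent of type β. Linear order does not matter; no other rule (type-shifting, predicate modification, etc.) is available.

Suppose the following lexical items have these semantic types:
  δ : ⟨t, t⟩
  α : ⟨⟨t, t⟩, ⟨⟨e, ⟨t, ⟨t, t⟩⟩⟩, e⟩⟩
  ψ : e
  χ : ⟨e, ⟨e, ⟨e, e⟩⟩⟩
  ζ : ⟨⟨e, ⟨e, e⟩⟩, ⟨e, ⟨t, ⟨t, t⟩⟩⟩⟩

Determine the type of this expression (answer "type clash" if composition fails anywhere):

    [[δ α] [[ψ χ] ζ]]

e

[δ α] — α of type ⟨⟨t, t⟩, ⟨⟨e, ⟨t, ⟨t, t⟩⟩⟩, e⟩⟩ combines with δ of type ⟨t, t⟩: type ⟨⟨e, ⟨t, ⟨t, t⟩⟩⟩, e⟩.
[ψ χ] — χ of type ⟨e, ⟨e, ⟨e, e⟩⟩⟩ combines with ψ of type e: type ⟨e, ⟨e, e⟩⟩.
[[ψ χ] ζ] — ζ of type ⟨⟨e, ⟨e, e⟩⟩, ⟨e, ⟨t, ⟨t, t⟩⟩⟩⟩ combines with [ψ χ] of type ⟨e, ⟨e, e⟩⟩: type ⟨e, ⟨t, ⟨t, t⟩⟩⟩.
[[δ α] [[ψ χ] ζ]] — [δ α] of type ⟨⟨e, ⟨t, ⟨t, t⟩⟩⟩, e⟩ combines with [[ψ χ] ζ] of type ⟨e, ⟨t, ⟨t, t⟩⟩⟩: type e.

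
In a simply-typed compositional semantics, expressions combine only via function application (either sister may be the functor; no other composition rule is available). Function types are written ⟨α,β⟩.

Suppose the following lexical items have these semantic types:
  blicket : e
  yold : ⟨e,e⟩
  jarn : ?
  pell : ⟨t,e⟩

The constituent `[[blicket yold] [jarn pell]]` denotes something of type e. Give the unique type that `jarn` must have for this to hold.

⟨⟨t,e⟩,⟨e,e⟩⟩

[[blicket yold] [jarn pell]] is required to be e. [blicket yold] : e cannot yield e as functor, so [jarn pell] : ⟨e,e⟩.
[jarn pell] is required to be ⟨e,e⟩. pell : ⟨t,e⟩ cannot yield ⟨e,e⟩ as functor, so jarn : ⟨⟨t,e⟩,⟨e,e⟩⟩.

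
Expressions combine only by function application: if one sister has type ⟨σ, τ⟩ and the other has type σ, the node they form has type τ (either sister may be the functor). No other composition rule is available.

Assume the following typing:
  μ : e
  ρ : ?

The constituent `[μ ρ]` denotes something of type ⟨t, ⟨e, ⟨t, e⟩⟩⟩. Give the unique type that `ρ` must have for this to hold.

⟨e, ⟨t, ⟨e, ⟨t, e⟩⟩⟩⟩

[μ ρ] is required to be ⟨t, ⟨e, ⟨t, e⟩⟩⟩. μ : e cannot yield ⟨t, ⟨e, ⟨t, e⟩⟩⟩ as functor, so ρ : ⟨e, ⟨t, ⟨e, ⟨t, e⟩⟩⟩⟩.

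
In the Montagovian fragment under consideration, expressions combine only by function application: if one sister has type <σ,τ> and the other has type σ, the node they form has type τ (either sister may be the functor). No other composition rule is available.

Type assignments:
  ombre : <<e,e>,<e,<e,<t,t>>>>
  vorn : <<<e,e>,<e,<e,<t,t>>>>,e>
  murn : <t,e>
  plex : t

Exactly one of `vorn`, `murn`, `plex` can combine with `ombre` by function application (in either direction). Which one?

vorn — combines: vorn : <<<e,e>,<e,<e,<t,t>>>>,e> takes ombre : <<e,e>,<e,<e,<t,t>>>> as argument, giving e.
murn : <t,e> — does not combine with ombre.
plex : t — does not combine with ombre.

vorn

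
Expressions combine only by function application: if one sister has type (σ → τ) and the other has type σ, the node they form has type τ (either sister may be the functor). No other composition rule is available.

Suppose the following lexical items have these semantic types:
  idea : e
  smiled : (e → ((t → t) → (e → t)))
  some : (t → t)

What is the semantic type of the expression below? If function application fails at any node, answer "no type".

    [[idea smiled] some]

At [idea smiled], smiled : (e → ((t → t) → (e → t))) takes idea : e, giving ((t → t) → (e → t)).
At [[idea smiled] some], [idea smiled] : ((t → t) → (e → t)) takes some : (t → t), giving (e → t).

(e → t)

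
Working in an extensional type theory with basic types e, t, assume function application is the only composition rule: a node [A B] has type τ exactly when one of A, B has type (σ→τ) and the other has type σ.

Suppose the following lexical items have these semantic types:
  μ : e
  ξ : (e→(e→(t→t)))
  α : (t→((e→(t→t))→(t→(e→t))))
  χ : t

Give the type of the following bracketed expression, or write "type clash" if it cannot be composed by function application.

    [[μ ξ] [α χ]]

(t→(e→t))

[μ ξ]: ξ is (e→(e→(t→t))), μ is e; result (e→(t→t)).
[α χ]: α is (t→((e→(t→t))→(t→(e→t)))), χ is t; result ((e→(t→t))→(t→(e→t))).
[[μ ξ] [α χ]]: [α χ] is ((e→(t→t))→(t→(e→t))), [μ ξ] is (e→(t→t)); result (t→(e→t)).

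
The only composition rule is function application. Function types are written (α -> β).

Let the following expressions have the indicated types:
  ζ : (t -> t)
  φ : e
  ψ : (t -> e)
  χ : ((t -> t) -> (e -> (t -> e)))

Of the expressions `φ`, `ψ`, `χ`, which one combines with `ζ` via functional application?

χ

φ : e — ζ needs t; φ needs nothing (atomic); neither fits.
ψ : (t -> e) — ζ needs t; ψ needs t; neither fits.
χ — combines: χ : ((t -> t) -> (e -> (t -> e))) takes ζ : (t -> t) as argument, giving (e -> (t -> e)).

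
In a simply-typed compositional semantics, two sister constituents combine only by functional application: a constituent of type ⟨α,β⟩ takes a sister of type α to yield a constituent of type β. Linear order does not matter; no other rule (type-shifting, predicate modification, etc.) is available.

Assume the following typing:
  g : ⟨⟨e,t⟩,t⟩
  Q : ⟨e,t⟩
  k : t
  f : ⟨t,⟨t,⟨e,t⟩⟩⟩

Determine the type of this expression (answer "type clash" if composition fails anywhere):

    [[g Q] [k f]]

[g Q]: ⟨⟨e,t⟩,t⟩ applied to ⟨e,t⟩ yields t.
[k f]: ⟨t,⟨t,⟨e,t⟩⟩⟩ applied to t yields ⟨t,⟨e,t⟩⟩.
[[g Q] [k f]]: ⟨t,⟨e,t⟩⟩ applied to t yields ⟨e,t⟩.

⟨e,t⟩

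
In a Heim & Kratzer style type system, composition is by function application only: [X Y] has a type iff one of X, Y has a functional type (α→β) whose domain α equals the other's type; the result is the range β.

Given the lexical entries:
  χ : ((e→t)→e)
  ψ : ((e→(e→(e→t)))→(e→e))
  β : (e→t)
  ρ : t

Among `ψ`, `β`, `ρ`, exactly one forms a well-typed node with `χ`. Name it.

β

ψ : ((e→(e→(e→t)))→(e→e)) — neither side's domain matches the other.
β — combines: χ : ((e→t)→e) takes β : (e→t) as argument, giving e.
ρ : t — neither side's domain matches the other.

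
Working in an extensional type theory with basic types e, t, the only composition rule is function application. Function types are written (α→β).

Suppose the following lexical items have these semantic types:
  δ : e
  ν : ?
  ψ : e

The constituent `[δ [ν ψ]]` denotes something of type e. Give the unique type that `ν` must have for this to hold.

At [δ [ν ψ]] (required: e): δ is e, which is not a function with range e; hence [ν ψ] is the functor — type (e→e).
At [ν ψ] (required: (e→e)): ψ is e, which is not a function with range (e→e); hence ν is the functor — type (e→(e→e)).

(e→(e→e))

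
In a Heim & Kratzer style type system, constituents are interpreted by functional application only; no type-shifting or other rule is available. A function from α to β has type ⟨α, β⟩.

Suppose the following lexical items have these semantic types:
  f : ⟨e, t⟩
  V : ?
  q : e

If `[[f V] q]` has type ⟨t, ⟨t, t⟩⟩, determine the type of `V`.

[[f V] q] must have type ⟨t, ⟨t, t⟩⟩. The sister q has type e; that is not a function onto ⟨t, ⟨t, t⟩⟩, so [f V] must be the functor, of type ⟨e, ⟨t, ⟨t, t⟩⟩⟩.
[f V] must have type ⟨e, ⟨t, ⟨t, t⟩⟩⟩. The sister f has type ⟨e, t⟩; that is not a function onto ⟨e, ⟨t, ⟨t, t⟩⟩⟩, so V must be the functor, of type ⟨⟨e, t⟩, ⟨e, ⟨t, ⟨t, t⟩⟩⟩⟩.

⟨⟨e, t⟩, ⟨e, ⟨t, ⟨t, t⟩⟩⟩⟩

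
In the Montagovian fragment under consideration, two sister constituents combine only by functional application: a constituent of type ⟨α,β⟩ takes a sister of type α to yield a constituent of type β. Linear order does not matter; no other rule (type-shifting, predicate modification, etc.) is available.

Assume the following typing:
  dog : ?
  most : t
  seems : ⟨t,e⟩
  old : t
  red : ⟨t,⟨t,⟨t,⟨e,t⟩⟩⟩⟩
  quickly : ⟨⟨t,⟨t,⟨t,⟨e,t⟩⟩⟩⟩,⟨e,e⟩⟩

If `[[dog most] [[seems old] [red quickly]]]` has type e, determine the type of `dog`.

For [[dog most] [[seems old] [red quickly]]] to have type e with [[seems old] [red quickly]] of type e, [dog most] must be the function: [dog most] : ⟨e,e⟩.
For [dog most] to have type ⟨e,e⟩ with most of type t, dog must be the function: dog : ⟨t,⟨e,e⟩⟩.

⟨t,⟨e,e⟩⟩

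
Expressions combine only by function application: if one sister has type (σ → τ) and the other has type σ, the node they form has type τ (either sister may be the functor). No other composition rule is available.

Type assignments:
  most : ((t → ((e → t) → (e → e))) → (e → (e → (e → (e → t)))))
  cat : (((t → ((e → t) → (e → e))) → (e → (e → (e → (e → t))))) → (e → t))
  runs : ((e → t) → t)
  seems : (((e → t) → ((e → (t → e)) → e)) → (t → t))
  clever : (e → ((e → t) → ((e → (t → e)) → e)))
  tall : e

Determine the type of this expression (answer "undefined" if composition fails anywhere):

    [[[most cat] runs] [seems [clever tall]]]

t

[most cat]: cat is (((t → ((e → t) → (e → e))) → (e → (e → (e → (e → t))))) → (e → t)), most is ((t → ((e → t) → (e → e))) → (e → (e → (e → (e → t))))); result (e → t).
[[most cat] runs]: runs is ((e → t) → t), [most cat] is (e → t); result t.
[clever tall]: clever is (e → ((e → t) → ((e → (t → e)) → e))), tall is e; result ((e → t) → ((e → (t → e)) → e)).
[seems [clever tall]]: seems is (((e → t) → ((e → (t → e)) → e)) → (t → t)), [clever tall] is ((e → t) → ((e → (t → e)) → e)); result (t → t).
[[[most cat] runs] [seems [clever tall]]]: [seems [clever tall]] is (t → t), [[most cat] runs] is t; result t.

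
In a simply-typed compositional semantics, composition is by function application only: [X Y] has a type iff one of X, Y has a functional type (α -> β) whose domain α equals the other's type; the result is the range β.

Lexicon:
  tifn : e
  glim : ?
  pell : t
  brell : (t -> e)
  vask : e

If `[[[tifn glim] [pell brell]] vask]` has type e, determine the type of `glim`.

[[[tifn glim] [pell brell]] vask] must have type e. The sister vask has type e; that is not a function onto e, so [[tifn glim] [pell brell]] must be the functor, of type (e -> e).
[[tifn glim] [pell brell]] must have type (e -> e). The sister [pell brell] has type e; that is not a function onto (e -> e), so [tifn glim] must be the functor, of type (e -> (e -> e)).
[tifn glim] must have type (e -> (e -> e)). The sister tifn has type e; that is not a function onto (e -> (e -> e)), so glim must be the functor, of type (e -> (e -> (e -> e))).

(e -> (e -> (e -> e)))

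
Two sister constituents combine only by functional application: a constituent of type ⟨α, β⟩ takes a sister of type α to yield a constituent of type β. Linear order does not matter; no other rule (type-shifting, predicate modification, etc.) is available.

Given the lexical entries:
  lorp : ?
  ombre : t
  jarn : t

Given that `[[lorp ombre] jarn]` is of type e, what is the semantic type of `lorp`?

[[lorp ombre] jarn] is required to be e. jarn : t cannot yield e as functor, so [lorp ombre] : ⟨t, e⟩.
[lorp ombre] is required to be ⟨t, e⟩. ombre : t cannot yield ⟨t, e⟩ as functor, so lorp : ⟨t, ⟨t, e⟩⟩.

⟨t, ⟨t, e⟩⟩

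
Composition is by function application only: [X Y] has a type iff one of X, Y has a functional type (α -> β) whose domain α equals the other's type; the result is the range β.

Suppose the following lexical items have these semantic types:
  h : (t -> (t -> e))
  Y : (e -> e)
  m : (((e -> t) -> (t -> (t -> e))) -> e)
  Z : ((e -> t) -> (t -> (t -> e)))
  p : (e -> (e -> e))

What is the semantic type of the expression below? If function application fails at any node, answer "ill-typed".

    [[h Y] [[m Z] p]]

ill-typed

[h Y]: (t -> (t -> e)) and (e -> e) cannot combine by function application — type clash.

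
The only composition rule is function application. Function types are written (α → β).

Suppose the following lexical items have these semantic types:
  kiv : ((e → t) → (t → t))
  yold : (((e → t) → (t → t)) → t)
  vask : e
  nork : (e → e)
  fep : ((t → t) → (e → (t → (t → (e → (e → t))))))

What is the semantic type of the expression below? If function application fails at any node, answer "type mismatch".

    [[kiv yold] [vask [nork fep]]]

type mismatch

[kiv yold]: functor yold : (((e → t) → (t → t)) → t), argument kiv : ((e → t) → (t → t)); result t.
[nork fep]: (e → e) and ((t → t) → (e → (t → (t → (e → (e → t)))))) cannot combine by function application — type clash.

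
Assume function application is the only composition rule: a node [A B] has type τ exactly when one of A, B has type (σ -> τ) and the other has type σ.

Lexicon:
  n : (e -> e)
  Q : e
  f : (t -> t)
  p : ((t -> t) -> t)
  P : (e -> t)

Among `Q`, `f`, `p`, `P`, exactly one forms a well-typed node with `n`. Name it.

Q — combines: n : (e -> e) takes Q : e as argument, giving e.
f : (t -> t) — no; n wants e, and f wants t.
p : ((t -> t) -> t) — no; n wants e, and p wants (t -> t).
P : (e -> t) — no; n wants e, and P wants e.

Q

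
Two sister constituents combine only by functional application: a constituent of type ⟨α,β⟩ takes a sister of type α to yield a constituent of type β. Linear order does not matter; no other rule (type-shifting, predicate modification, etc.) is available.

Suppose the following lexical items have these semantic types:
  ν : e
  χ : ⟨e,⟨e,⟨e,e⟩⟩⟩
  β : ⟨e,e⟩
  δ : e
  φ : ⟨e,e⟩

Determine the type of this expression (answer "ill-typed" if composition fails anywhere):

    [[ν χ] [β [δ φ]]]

⟨e,e⟩

[ν χ]: ⟨e,⟨e,⟨e,e⟩⟩⟩ applied to e yields ⟨e,⟨e,e⟩⟩.
[δ φ]: ⟨e,e⟩ applied to e yields e.
[β [δ φ]]: ⟨e,e⟩ applied to e yields e.
[[ν χ] [β [δ φ]]]: ⟨e,⟨e,e⟩⟩ applied to e yields ⟨e,e⟩.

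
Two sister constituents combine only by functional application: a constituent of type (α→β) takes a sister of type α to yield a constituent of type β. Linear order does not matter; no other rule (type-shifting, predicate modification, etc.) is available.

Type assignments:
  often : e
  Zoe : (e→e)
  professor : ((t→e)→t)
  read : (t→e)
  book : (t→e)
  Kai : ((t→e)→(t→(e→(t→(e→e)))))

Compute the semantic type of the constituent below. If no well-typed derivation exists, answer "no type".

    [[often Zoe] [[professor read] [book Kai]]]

[often Zoe]: (e→e) applied to e yields e.
[professor read]: ((t→e)→t) applied to (t→e) yields t.
[book Kai]: ((t→e)→(t→(e→(t→(e→e))))) applied to (t→e) yields (t→(e→(t→(e→e)))).
[[professor read] [book Kai]]: (t→(e→(t→(e→e)))) applied to t yields (e→(t→(e→e))).
[[often Zoe] [[professor read] [book Kai]]]: (e→(t→(e→e))) applied to e yields (t→(e→e)).

(t→(e→e))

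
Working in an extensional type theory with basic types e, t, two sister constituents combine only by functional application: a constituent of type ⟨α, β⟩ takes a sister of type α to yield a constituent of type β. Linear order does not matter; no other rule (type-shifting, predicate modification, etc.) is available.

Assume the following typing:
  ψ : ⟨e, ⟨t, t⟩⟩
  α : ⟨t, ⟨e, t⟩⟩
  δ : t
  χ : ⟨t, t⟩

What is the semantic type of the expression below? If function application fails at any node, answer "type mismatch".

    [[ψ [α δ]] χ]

type mismatch

[α δ]: functor α : ⟨t, ⟨e, t⟩⟩, argument δ : t; result ⟨e, t⟩.
[ψ [α δ]]: ⟨e, ⟨t, t⟩⟩ with ⟨e, t⟩ — neither is a function whose domain matches the other; composition fails here.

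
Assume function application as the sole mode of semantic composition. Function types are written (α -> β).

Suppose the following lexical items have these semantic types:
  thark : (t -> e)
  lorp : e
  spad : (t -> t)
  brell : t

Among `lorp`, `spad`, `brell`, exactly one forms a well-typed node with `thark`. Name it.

brell

lorp : e — thark needs t; lorp needs nothing (atomic); neither fits.
spad : (t -> t) — thark needs t; spad needs t; neither fits.
brell — combines: thark : (t -> e) takes brell : t as argument, giving e.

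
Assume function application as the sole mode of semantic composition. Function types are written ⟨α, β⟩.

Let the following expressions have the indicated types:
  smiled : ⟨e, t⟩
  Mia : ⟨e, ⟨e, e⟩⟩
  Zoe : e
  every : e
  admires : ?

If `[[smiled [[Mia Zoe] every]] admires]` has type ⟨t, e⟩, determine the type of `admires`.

[[smiled [[Mia Zoe] every]] admires] is required to be ⟨t, e⟩. [smiled [[Mia Zoe] every]] : t cannot yield ⟨t, e⟩ as functor, so admires : ⟨t, ⟨t, e⟩⟩.

⟨t, ⟨t, e⟩⟩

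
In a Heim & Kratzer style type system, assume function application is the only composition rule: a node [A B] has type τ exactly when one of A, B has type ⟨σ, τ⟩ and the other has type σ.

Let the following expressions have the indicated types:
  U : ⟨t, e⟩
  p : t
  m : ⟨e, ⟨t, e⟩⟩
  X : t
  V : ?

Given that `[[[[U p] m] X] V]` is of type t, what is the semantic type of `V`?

⟨e, t⟩

At [[[[U p] m] X] V] (required: t): [[[U p] m] X] is e, which is not a function with range t; hence V is the functor — type ⟨e, t⟩.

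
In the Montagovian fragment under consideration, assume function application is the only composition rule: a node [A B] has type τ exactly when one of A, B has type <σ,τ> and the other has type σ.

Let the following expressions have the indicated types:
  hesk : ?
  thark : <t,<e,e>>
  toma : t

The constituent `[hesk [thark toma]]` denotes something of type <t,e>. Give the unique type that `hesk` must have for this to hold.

<<e,e>,<t,e>>

At [hesk [thark toma]] (required: <t,e>): [thark toma] is <e,e>, which is not a function with range <t,e>; hence hesk is the functor — type <<e,e>,<t,e>>.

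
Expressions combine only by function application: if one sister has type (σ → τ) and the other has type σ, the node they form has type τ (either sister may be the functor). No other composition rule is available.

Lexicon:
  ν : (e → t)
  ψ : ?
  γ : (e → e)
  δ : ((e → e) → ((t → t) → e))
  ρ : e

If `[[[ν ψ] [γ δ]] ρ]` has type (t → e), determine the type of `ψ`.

At [[[ν ψ] [γ δ]] ρ] (required: (t → e)): ρ is e, which is not a function with range (t → e); hence [[ν ψ] [γ δ]] is the functor — type (e → (t → e)).
At [[ν ψ] [γ δ]] (required: (e → (t → e))): [γ δ] is ((t → t) → e), which is not a function with range (e → (t → e)); hence [ν ψ] is the functor — type (((t → t) → e) → (e → (t → e))).
At [ν ψ] (required: (((t → t) → e) → (e → (t → e)))): ν is (e → t), which is not a function with range (((t → t) → e) → (e → (t → e))); hence ψ is the functor — type ((e → t) → (((t → t) → e) → (e → (t → e)))).

((e → t) → (((t → t) → e) → (e → (t → e))))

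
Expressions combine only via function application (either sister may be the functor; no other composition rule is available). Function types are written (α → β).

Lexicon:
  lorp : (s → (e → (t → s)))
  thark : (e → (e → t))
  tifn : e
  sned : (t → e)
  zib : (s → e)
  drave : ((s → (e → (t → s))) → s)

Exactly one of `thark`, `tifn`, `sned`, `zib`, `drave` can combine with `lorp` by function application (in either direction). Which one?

thark : (e → (e → t)) — lorp needs s; thark needs e; neither fits.
tifn : e — lorp needs s; tifn needs nothing (atomic); neither fits.
sned : (t → e) — lorp needs s; sned needs t; neither fits.
zib : (s → e) — lorp needs s; zib needs s; neither fits.
drave — combines: drave : ((s → (e → (t → s))) → s) takes lorp : (s → (e → (t → s))) as argument, giving s.

drave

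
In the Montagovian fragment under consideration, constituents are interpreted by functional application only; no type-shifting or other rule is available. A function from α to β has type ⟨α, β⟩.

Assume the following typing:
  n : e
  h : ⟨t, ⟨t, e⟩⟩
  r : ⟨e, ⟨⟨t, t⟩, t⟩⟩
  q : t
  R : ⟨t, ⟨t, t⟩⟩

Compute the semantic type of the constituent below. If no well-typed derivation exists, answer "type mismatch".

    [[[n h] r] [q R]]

type mismatch

[n h]: e with ⟨t, ⟨t, e⟩⟩ — neither is a function whose domain matches the other; composition fails here.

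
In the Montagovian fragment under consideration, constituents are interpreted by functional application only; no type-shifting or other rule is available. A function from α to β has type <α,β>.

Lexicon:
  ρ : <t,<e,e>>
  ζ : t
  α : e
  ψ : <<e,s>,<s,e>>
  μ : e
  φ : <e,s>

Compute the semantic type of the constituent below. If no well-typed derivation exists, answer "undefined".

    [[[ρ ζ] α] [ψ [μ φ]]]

undefined

[ρ ζ] — ρ of type <t,<e,e>> combines with ζ of type t: type <e,e>.
[[ρ ζ] α] — [ρ ζ] of type <e,e> combines with α of type e: type e.
[μ φ] — φ of type <e,s> combines with μ of type e: type s.
[ψ [μ φ]]: <<e,s>,<s,e>> with s — neither is a function whose domain matches the other; composition fails here.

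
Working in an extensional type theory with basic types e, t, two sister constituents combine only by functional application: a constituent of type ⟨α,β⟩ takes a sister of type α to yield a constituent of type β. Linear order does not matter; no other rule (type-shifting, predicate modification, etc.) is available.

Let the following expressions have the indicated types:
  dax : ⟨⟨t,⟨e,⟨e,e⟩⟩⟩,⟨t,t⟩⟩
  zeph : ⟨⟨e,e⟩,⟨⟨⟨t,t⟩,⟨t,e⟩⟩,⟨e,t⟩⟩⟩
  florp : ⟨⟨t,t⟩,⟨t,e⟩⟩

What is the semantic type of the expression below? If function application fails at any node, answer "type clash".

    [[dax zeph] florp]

[dax zeph]: ⟨⟨t,⟨e,⟨e,e⟩⟩⟩,⟨t,t⟩⟩ and ⟨⟨e,e⟩,⟨⟨⟨t,t⟩,⟨t,e⟩⟩,⟨e,t⟩⟩⟩ cannot combine by function application — type clash.

type clash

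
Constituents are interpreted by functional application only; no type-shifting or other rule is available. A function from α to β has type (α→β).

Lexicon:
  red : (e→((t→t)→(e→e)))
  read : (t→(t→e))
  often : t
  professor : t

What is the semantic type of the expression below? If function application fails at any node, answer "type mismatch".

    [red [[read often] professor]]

((t→t)→(e→e))

[read often]: read is (t→(t→e)), often is t; result (t→e).
[[read often] professor]: [read often] is (t→e), professor is t; result e.
[red [[read often] professor]]: red is (e→((t→t)→(e→e))), [[read often] professor] is e; result ((t→t)→(e→e)).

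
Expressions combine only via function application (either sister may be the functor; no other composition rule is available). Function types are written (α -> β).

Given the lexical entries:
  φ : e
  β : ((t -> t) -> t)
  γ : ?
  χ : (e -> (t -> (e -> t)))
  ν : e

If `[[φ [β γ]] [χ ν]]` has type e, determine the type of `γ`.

(((t -> t) -> t) -> (e -> ((t -> (e -> t)) -> e)))

[[φ [β γ]] [χ ν]] must have type e. The sister [χ ν] has type (t -> (e -> t)); that is not a function onto e, so [φ [β γ]] must be the functor, of type ((t -> (e -> t)) -> e).
[φ [β γ]] must have type ((t -> (e -> t)) -> e). The sister φ has type e; that is not a function onto ((t -> (e -> t)) -> e), so [β γ] must be the functor, of type (e -> ((t -> (e -> t)) -> e)).
[β γ] must have type (e -> ((t -> (e -> t)) -> e)). The sister β has type ((t -> t) -> t); that is not a function onto (e -> ((t -> (e -> t)) -> e)), so γ must be the functor, of type (((t -> t) -> t) -> (e -> ((t -> (e -> t)) -> e))).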